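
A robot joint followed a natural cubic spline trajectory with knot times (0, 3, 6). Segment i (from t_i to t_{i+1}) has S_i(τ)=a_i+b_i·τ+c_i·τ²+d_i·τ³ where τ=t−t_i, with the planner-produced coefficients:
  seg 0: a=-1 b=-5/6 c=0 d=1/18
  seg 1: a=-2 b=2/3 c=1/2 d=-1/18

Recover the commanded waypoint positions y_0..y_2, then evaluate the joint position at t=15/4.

y_0=-1 y_1=-2 y_2=3
S(15/4) = -159/128

y_0 = S_0(0) = a_0 = -1
y_1 = S_1(0) = a_1 = -2
y_2 = S_1(3) = 3
t_q=15/4 is in segment 1 (τ=3/4); S_1(τ)=-159/128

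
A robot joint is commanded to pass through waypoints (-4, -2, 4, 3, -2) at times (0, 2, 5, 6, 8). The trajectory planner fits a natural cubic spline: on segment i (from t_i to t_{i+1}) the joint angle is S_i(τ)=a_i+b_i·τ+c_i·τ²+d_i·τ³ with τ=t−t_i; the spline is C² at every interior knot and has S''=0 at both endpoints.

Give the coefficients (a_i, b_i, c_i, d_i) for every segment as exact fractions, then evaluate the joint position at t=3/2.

Δ: Δ0=1, Δ1=2, Δ2=-1, Δ3=-5/2
row 1: diag=10, rhs=6; c'=3/10, d'=3/5
row 2: denom=8−3·3/10=71/10; d'=(-18−3·3/5)/(71/10)=-198/71
row 3: denom=6−1·10/71=416/71; d'=(-9−1·-198/71)/(416/71)=-441/416
back: M3=-441/416
back: M2=-198/71−10/71·-441/416=-549/208
back: M1=3/5−3/10·-549/208=579/416
M: M0=0, M1=579/416, M2=-549/208, M3=-441/416, M4=0
seg 0: a=-4, c=M0/2=0, d=(M1−M0)/(6·2)=193/1664, b=Δ0−h0·(2M0+M1)/6=223/416
seg 1: a=-2, c=M1/2=579/832, d=(M2−M1)/(6·3)=-43/192, b=Δ1−h1·(2M1+M2)/6=401/208
seg 2: a=4, c=M2/2=-549/416, d=(M3−M2)/(6·1)=219/832, b=Δ2−h2·(2M2+M3)/6=47/832
seg 3: a=3, c=M3/2=-441/832, d=(M4−M3)/(6·2)=147/1664, b=Δ3−h3·(2M3+M4)/6=-373/208
t_q=3/2 → seg 0, τ=3/2; S=-4+223/416·τ+0·τ²+193/1664·τ³=-37333/13312

  seg 0: a=-4 b=223/416 c=0 d=193/1664
  seg 1: a=-2 b=401/208 c=579/832 d=-43/192
  seg 2: a=4 b=47/832 c=-549/416 d=219/832
  seg 3: a=3 b=-373/208 c=-441/832 d=147/1664
S(3/2) = -37333/13312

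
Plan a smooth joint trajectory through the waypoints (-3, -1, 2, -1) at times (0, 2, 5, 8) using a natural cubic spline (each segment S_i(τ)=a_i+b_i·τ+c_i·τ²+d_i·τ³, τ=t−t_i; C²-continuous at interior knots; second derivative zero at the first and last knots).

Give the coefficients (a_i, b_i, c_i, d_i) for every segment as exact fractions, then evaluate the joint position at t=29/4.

  seg 0: a=-3 b=33/37 c=0 d=1/37
  seg 1: a=-1 b=45/37 c=6/37 d=-26/333
  seg 2: a=2 b=3/37 c=-20/37 d=20/333
S(29/4) = 77/592

Δ: Δ0=1, Δ1=1, Δ2=-1
row 1: diag=10, rhs=0; c'=3/10, d'=0
row 2: denom=12−3·3/10=111/10; d'=(-12−3·0)/(111/10)=-40/37
back: M2=-40/37
back: M1=0−3/10·-40/37=12/37
M: M0=0, M1=12/37, M2=-40/37, M3=0
seg 0: a=-3, c=M0/2=0, d=(M1−M0)/(6·2)=1/37, b=Δ0−h0·(2M0+M1)/6=33/37
seg 1: a=-1, c=M1/2=6/37, d=(M2−M1)/(6·3)=-26/333, b=Δ1−h1·(2M1+M2)/6=45/37
seg 2: a=2, c=M2/2=-20/37, d=(M3−M2)/(6·3)=20/333, b=Δ2−h2·(2M2+M3)/6=3/37
t_q=29/4 → seg 2, τ=9/4; S=2+3/37·τ+-20/37·τ²+20/333·τ³=77/592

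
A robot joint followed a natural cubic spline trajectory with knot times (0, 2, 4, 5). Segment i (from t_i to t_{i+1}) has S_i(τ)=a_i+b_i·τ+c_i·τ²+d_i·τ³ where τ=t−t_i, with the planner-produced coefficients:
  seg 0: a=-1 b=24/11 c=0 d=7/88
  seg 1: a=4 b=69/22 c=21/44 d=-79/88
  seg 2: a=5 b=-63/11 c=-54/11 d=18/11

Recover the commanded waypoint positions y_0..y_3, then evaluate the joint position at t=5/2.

y_0 = S_0(0) = a_0 = -1
y_1 = S_1(0) = a_1 = 4
y_2 = S_2(0) = a_2 = 5
y_3 = S_2(1) = -4
t_q=5/2 is in segment 1 (τ=1/2); S_1(τ)=3925/704

y_0=-1 y_1=4 y_2=5 y_3=-4
S(5/2) = 3925/704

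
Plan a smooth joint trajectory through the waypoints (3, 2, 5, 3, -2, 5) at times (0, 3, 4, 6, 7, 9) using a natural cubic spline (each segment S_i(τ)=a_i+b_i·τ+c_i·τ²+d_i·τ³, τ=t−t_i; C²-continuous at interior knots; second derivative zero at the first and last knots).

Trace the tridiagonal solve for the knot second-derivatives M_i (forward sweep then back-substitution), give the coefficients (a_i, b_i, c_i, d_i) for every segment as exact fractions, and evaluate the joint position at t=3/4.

  seg 0: a=3 b=-7708/4359 c=0 d=695/4359
  seg 1: a=2 b=11057/4359 c=2085/1453 d=-4235/4359
  seg 2: a=5 b=10862/4359 c=-2150/1453 d=-2321/17436
  seg 3: a=3 b=-21901/4359 c=-6621/2906 d=20075/8718
  seg 4: a=-2 b=-23303/8718 c=6727/1453 d=-6727/8718
S(3/4) = 161903/92992

Δ: Δ0=-1/3, Δ1=3, Δ2=-1, Δ3=-5, Δ4=7/2
row 1: diag=8, rhs=20; c'=1/8, d'=5/2
row 2: denom=6−1·1/8=47/8; d'=(-24−1·5/2)/(47/8)=-212/47
row 3: denom=6−2·16/47=250/47; d'=(-24−2·-212/47)/(250/47)=-352/125
row 4: denom=6−1·47/250=1453/250; d'=(51−1·-352/125)/(1453/250)=13454/1453
back: M4=13454/1453
back: M3=-352/125−47/250·13454/1453=-6621/1453
back: M2=-212/47−16/47·-6621/1453=-4300/1453
back: M1=5/2−1/8·-4300/1453=4170/1453
M: M0=0, M1=4170/1453, M2=-4300/1453, M3=-6621/1453, M4=13454/1453, M5=0
seg 0: a=3, c=M0/2=0, d=(M1−M0)/(6·3)=695/4359, b=Δ0−h0·(2M0+M1)/6=-7708/4359
seg 1: a=2, c=M1/2=2085/1453, d=(M2−M1)/(6·1)=-4235/4359, b=Δ1−h1·(2M1+M2)/6=11057/4359
seg 2: a=5, c=M2/2=-2150/1453, d=(M3−M2)/(6·2)=-2321/17436, b=Δ2−h2·(2M2+M3)/6=10862/4359
seg 3: a=3, c=M3/2=-6621/2906, d=(M4−M3)/(6·1)=20075/8718, b=Δ3−h3·(2M3+M4)/6=-21901/4359
seg 4: a=-2, c=M4/2=6727/1453, d=(M5−M4)/(6·2)=-6727/8718, b=Δ4−h4·(2M4+M5)/6=-23303/8718
t_q=3/4 → seg 0, τ=3/4; S=3+-7708/4359·τ+0·τ²+695/4359·τ³=161903/92992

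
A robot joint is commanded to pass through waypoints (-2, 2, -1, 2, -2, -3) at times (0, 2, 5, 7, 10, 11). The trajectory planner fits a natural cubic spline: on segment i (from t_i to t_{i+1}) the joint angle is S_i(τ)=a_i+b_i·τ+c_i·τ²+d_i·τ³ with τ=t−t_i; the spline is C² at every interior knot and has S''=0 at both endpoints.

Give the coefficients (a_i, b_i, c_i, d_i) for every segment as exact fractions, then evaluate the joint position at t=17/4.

  seg 0: a=-2 b=17699/6141 c=0 d=-5417/24564
  seg 1: a=2 b=1448/6141 c=-5417/4094 d=33575/110538
  seg 2: a=-1 b=6115/12282 c=8662/6141 d=-5585/12282
  seg 3: a=2 b=2797/4094 c=-8093/6141 d=23791/110538
  seg 4: a=-2 b=-2892/2047 c=2535/4094 d=-845/4094
S(17/4) = -185543/262016

Δ: Δ0=2, Δ1=-1, Δ2=3/2, Δ3=-4/3, Δ4=-1
row 1: diag=10, rhs=-18; c'=3/10, d'=-9/5
row 2: denom=10−3·3/10=91/10; d'=(15−3·-9/5)/(91/10)=204/91
row 3: denom=10−2·20/91=870/91; d'=(-17−2·204/91)/(870/91)=-391/174
row 4: denom=8−3·91/290=2047/290; d'=(2−3·-391/174)/(2047/290)=2535/2047
back: M4=2535/2047
back: M3=-391/174−91/290·2535/2047=-16186/6141
back: M2=204/91−20/91·-16186/6141=17324/6141
back: M1=-9/5−3/10·17324/6141=-5417/2047
M: M0=0, M1=-5417/2047, M2=17324/6141, M3=-16186/6141, M4=2535/2047, M5=0
seg 0: a=-2, c=M0/2=0, d=(M1−M0)/(6·2)=-5417/24564, b=Δ0−h0·(2M0+M1)/6=17699/6141
seg 1: a=2, c=M1/2=-5417/4094, d=(M2−M1)/(6·3)=33575/110538, b=Δ1−h1·(2M1+M2)/6=1448/6141
seg 2: a=-1, c=M2/2=8662/6141, d=(M3−M2)/(6·2)=-5585/12282, b=Δ2−h2·(2M2+M3)/6=6115/12282
seg 3: a=2, c=M3/2=-8093/6141, d=(M4−M3)/(6·3)=23791/110538, b=Δ3−h3·(2M3+M4)/6=2797/4094
seg 4: a=-2, c=M4/2=2535/4094, d=(M5−M4)/(6·1)=-845/4094, b=Δ4−h4·(2M4+M5)/6=-2892/2047
t_q=17/4 → seg 1, τ=9/4; S=2+1448/6141·τ+-5417/4094·τ²+33575/110538·τ³=-185543/262016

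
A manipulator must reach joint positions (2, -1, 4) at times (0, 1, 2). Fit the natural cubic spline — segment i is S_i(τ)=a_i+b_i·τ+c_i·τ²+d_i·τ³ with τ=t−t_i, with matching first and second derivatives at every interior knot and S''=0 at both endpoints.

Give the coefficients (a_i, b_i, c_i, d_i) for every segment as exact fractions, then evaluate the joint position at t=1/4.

  seg 0: a=2 b=-5 c=0 d=2
  seg 1: a=-1 b=1 c=6 d=-2
S(1/4) = 25/32

Δ: Δ0=-3, Δ1=5
row 1: diag=4, rhs=48; c'=1/4, d'=12
back: M1=12
M: M0=0, M1=12, M2=0
seg 0: a=2, c=M0/2=0, d=(M1−M0)/(6·1)=2, b=Δ0−h0·(2M0+M1)/6=-5
seg 1: a=-1, c=M1/2=6, d=(M2−M1)/(6·1)=-2, b=Δ1−h1·(2M1+M2)/6=1
t_q=1/4 → seg 0, τ=1/4; S=2+-5·τ+0·τ²+2·τ³=25/32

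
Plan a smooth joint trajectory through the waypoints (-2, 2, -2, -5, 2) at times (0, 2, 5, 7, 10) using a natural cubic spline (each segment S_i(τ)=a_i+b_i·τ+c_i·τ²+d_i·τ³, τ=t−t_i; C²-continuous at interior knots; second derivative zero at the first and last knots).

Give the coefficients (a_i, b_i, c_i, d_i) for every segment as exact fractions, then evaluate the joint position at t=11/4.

  seg 0: a=-2 b=1162/435 c=0 d=-73/435
  seg 1: a=2 b=286/435 c=-146/145 d=448/3915
  seg 2: a=-2 b=-998/435 c=2/87 d=217/1160
  seg 3: a=-5 b=37/870 c=1993/1740 d=-1993/15660
S(11/4) = 79/40

Δ: Δ0=2, Δ1=-4/3, Δ2=-3/2, Δ3=7/3
row 1: diag=10, rhs=-20; c'=3/10, d'=-2
row 2: denom=10−3·3/10=91/10; d'=(-1−3·-2)/(91/10)=50/91
row 3: denom=10−2·20/91=870/91; d'=(23−2·50/91)/(870/91)=1993/870
back: M3=1993/870
back: M2=50/91−20/91·1993/870=4/87
back: M1=-2−3/10·4/87=-292/145
M: M0=0, M1=-292/145, M2=4/87, M3=1993/870, M4=0
seg 0: a=-2, c=M0/2=0, d=(M1−M0)/(6·2)=-73/435, b=Δ0−h0·(2M0+M1)/6=1162/435
seg 1: a=2, c=M1/2=-146/145, d=(M2−M1)/(6·3)=448/3915, b=Δ1−h1·(2M1+M2)/6=286/435
seg 2: a=-2, c=M2/2=2/87, d=(M3−M2)/(6·2)=217/1160, b=Δ2−h2·(2M2+M3)/6=-998/435
seg 3: a=-5, c=M3/2=1993/1740, d=(M4−M3)/(6·3)=-1993/15660, b=Δ3−h3·(2M3+M4)/6=37/870
t_q=11/4 → seg 1, τ=3/4; S=2+286/435·τ+-146/145·τ²+448/3915·τ³=79/40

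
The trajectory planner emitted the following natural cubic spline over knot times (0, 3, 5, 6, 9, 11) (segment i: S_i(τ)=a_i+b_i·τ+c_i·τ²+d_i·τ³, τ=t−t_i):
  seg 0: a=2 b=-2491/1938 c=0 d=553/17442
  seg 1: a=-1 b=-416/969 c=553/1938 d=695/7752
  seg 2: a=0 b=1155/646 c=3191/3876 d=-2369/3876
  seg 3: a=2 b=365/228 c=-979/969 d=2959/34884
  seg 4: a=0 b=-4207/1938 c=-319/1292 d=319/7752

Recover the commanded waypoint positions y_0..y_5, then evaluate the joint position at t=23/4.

y_0 = S_0(0) = a_0 = 2
y_1 = S_1(0) = a_1 = -1
y_2 = S_2(0) = a_2 = 0
y_3 = S_3(0) = a_3 = 2
y_4 = S_4(0) = a_4 = 0
y_5 = S_4(2) = -5
t_q=23/4 is in segment 2 (τ=3/4); S_2(τ)=6729/4352

y_0=2 y_1=-1 y_2=0 y_3=2 y_4=0 y_5=-5
S(23/4) = 6729/4352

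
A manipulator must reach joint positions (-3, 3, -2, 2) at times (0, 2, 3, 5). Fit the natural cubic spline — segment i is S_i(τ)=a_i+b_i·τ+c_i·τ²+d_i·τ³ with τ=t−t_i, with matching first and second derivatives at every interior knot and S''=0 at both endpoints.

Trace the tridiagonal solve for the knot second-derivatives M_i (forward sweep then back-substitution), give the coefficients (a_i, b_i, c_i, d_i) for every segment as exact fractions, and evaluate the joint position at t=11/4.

  seg 0: a=-3 b=43/7 c=0 d=-11/14
  seg 1: a=3 b=-23/7 c=-33/7 d=3
  seg 2: a=-2 b=-26/7 c=30/7 d=-5/7
S(11/4) = -381/448

Δ: Δ0=3, Δ1=-5, Δ2=2
row 1: diag=6, rhs=-48; c'=1/6, d'=-8
row 2: denom=6−1·1/6=35/6; d'=(42−1·-8)/(35/6)=60/7
back: M2=60/7
back: M1=-8−1/6·60/7=-66/7
M: M0=0, M1=-66/7, M2=60/7, M3=0
seg 0: a=-3, c=M0/2=0, d=(M1−M0)/(6·2)=-11/14, b=Δ0−h0·(2M0+M1)/6=43/7
seg 1: a=3, c=M1/2=-33/7, d=(M2−M1)/(6·1)=3, b=Δ1−h1·(2M1+M2)/6=-23/7
seg 2: a=-2, c=M2/2=30/7, d=(M3−M2)/(6·2)=-5/7, b=Δ2−h2·(2M2+M3)/6=-26/7
t_q=11/4 → seg 1, τ=3/4; S=3+-23/7·τ+-33/7·τ²+3·τ³=-381/448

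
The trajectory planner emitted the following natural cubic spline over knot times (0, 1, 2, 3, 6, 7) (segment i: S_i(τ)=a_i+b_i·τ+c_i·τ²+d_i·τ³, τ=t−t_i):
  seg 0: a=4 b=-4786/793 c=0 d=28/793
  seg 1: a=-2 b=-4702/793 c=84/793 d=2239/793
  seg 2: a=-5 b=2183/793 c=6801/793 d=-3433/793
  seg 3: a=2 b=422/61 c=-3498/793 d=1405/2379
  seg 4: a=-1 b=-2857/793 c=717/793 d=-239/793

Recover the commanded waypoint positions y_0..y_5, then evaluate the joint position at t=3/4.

y_0 = S_0(0) = a_0 = 4
y_1 = S_1(0) = a_1 = -2
y_2 = S_2(0) = a_2 = -5
y_3 = S_3(0) = a_3 = 2
y_4 = S_4(0) = a_4 = -1
y_5 = S_4(1) = -4
t_q=3/4 is in segment 0 (τ=3/4); S_0(τ)=-6491/12688

y_0=4 y_1=-2 y_2=-5 y_3=2 y_4=-1 y_5=-4
S(3/4) = -6491/12688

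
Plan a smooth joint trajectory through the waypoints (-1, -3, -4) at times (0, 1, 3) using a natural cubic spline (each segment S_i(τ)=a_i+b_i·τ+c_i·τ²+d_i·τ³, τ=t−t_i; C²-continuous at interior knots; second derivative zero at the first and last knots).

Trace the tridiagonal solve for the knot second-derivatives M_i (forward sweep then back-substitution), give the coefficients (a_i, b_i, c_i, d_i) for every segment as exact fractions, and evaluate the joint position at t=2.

  seg 0: a=-1 b=-9/4 c=0 d=1/4
  seg 1: a=-3 b=-3/2 c=3/4 d=-1/8
S(2) = -31/8

Δ: Δ0=-2, Δ1=-1/2
row 1: diag=6, rhs=9; c'=1/3, d'=3/2
back: M1=3/2
M: M0=0, M1=3/2, M2=0
seg 0: a=-1, c=M0/2=0, d=(M1−M0)/(6·1)=1/4, b=Δ0−h0·(2M0+M1)/6=-9/4
seg 1: a=-3, c=M1/2=3/4, d=(M2−M1)/(6·2)=-1/8, b=Δ1−h1·(2M1+M2)/6=-3/2
t_q=2 → seg 1, τ=1; S=-3+-3/2·τ+3/4·τ²+-1/8·τ³=-31/8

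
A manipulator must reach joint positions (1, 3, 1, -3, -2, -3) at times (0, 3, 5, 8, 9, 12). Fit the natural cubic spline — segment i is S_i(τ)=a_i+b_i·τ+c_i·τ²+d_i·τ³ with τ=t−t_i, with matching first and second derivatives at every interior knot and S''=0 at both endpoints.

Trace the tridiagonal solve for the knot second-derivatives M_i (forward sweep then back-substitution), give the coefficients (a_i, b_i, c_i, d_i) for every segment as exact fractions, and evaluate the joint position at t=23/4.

  seg 0: a=1 b=122/111 c=0 d=-16/333
  seg 1: a=3 b=-22/111 c=-16/37 d=7/444
  seg 2: a=1 b=-193/111 c=-25/74 d=35/222
  seg 3: a=-3 b=109/222 c=40/37 d=-127/222
  seg 4: a=-2 b=104/111 c=-47/74 d=47/666
S(23/4) = -2025/4736

Δ: Δ0=2/3, Δ1=-1, Δ2=-4/3, Δ3=1, Δ4=-1/3
row 1: diag=10, rhs=-10; c'=1/5, d'=-1
row 2: denom=10−2·1/5=48/5; d'=(-2−2·-1)/(48/5)=0
row 3: denom=8−3·5/16=113/16; d'=(14−3·0)/(113/16)=224/113
row 4: denom=8−1·16/113=888/113; d'=(-8−1·224/113)/(888/113)=-47/37
back: M4=-47/37
back: M3=224/113−16/113·-47/37=80/37
back: M2=0−5/16·80/37=-25/37
back: M1=-1−1/5·-25/37=-32/37
M: M0=0, M1=-32/37, M2=-25/37, M3=80/37, M4=-47/37, M5=0
seg 0: a=1, c=M0/2=0, d=(M1−M0)/(6·3)=-16/333, b=Δ0−h0·(2M0+M1)/6=122/111
seg 1: a=3, c=M1/2=-16/37, d=(M2−M1)/(6·2)=7/444, b=Δ1−h1·(2M1+M2)/6=-22/111
seg 2: a=1, c=M2/2=-25/74, d=(M3−M2)/(6·3)=35/222, b=Δ2−h2·(2M2+M3)/6=-193/111
seg 3: a=-3, c=M3/2=40/37, d=(M4−M3)/(6·1)=-127/222, b=Δ3−h3·(2M3+M4)/6=109/222
seg 4: a=-2, c=M4/2=-47/74, d=(M5−M4)/(6·3)=47/666, b=Δ4−h4·(2M4+M5)/6=104/111
t_q=23/4 → seg 2, τ=3/4; S=1+-193/111·τ+-25/74·τ²+35/222·τ³=-2025/4736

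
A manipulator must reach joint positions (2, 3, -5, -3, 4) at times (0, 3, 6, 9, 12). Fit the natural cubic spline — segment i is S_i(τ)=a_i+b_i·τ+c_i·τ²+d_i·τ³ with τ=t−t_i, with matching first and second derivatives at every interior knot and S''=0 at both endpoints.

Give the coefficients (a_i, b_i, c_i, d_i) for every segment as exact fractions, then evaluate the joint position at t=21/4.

  seg 0: a=2 b=113/84 c=0 d=-85/756
  seg 1: a=3 b=-71/42 c=-85/84 d=173/756
  seg 2: a=-5 b=-19/12 c=22/21 d=-25/252
  seg 3: a=-3 b=85/42 c=13/84 d=-13/756
S(21/4) = -5949/1792

Δ: Δ0=1/3, Δ1=-8/3, Δ2=2/3, Δ3=7/3
row 1: diag=12, rhs=-18; c'=1/4, d'=-3/2
row 2: denom=12−3·1/4=45/4; d'=(20−3·-3/2)/(45/4)=98/45
row 3: denom=12−3·4/15=56/5; d'=(10−3·98/45)/(56/5)=13/42
back: M3=13/42
back: M2=98/45−4/15·13/42=44/21
back: M1=-3/2−1/4·44/21=-85/42
M: M0=0, M1=-85/42, M2=44/21, M3=13/42, M4=0
seg 0: a=2, c=M0/2=0, d=(M1−M0)/(6·3)=-85/756, b=Δ0−h0·(2M0+M1)/6=113/84
seg 1: a=3, c=M1/2=-85/84, d=(M2−M1)/(6·3)=173/756, b=Δ1−h1·(2M1+M2)/6=-71/42
seg 2: a=-5, c=M2/2=22/21, d=(M3−M2)/(6·3)=-25/252, b=Δ2−h2·(2M2+M3)/6=-19/12
seg 3: a=-3, c=M3/2=13/84, d=(M4−M3)/(6·3)=-13/756, b=Δ3−h3·(2M3+M4)/6=85/42
t_q=21/4 → seg 1, τ=9/4; S=3+-71/42·τ+-85/84·τ²+173/756·τ³=-5949/1792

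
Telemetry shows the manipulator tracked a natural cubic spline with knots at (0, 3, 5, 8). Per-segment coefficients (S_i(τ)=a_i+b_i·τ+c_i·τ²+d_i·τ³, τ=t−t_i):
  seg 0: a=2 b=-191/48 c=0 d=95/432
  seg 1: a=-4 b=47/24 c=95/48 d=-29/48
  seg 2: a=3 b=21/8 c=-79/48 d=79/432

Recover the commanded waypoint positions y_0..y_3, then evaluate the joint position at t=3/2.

y_0 = S_0(0) = a_0 = 2
y_1 = S_1(0) = a_1 = -4
y_2 = S_2(0) = a_2 = 3
y_3 = S_2(3) = 1
t_q=3/2 is in segment 0 (τ=3/2); S_0(τ)=-413/128

y_0=2 y_1=-4 y_2=3 y_3=1
S(3/2) = -413/128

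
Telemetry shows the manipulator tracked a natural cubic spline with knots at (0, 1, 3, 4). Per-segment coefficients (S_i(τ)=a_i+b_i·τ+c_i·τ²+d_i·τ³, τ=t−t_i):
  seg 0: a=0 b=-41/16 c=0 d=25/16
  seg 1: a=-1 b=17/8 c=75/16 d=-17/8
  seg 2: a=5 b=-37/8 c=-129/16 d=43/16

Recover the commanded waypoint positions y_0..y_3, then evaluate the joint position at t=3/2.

y_0 = S_0(0) = a_0 = 0
y_1 = S_1(0) = a_1 = -1
y_2 = S_2(0) = a_2 = 5
y_3 = S_2(1) = -5
t_q=3/2 is in segment 1 (τ=1/2); S_1(τ)=31/32

y_0=0 y_1=-1 y_2=5 y_3=-5
S(3/2) = 31/32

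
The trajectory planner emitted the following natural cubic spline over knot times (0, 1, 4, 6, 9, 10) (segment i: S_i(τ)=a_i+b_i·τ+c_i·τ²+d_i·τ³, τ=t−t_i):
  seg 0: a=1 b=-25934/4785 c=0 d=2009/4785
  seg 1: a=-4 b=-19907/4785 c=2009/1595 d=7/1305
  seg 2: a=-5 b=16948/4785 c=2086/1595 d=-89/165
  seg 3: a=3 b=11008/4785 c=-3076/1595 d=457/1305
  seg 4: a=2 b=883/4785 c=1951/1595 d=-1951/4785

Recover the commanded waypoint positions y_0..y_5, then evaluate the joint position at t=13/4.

y_0 = S_0(0) = a_0 = 1
y_1 = S_1(0) = a_1 = -4
y_2 = S_2(0) = a_2 = -5
y_3 = S_3(0) = a_3 = 3
y_4 = S_4(0) = a_4 = 2
y_5 = S_4(1) = 3
t_q=13/4 is in segment 1 (τ=9/4); S_1(τ)=-706703/102080

y_0=1 y_1=-4 y_2=-5 y_3=3 y_4=2 y_5=3
S(13/4) = -706703/102080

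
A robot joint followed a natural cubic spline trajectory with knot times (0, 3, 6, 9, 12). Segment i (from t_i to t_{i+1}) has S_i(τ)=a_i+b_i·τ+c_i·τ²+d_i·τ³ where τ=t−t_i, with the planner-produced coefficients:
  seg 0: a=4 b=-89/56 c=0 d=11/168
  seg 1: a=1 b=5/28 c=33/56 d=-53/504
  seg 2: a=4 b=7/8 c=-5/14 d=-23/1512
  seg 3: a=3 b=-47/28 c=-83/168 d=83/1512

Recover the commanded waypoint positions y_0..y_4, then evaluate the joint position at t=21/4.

y_0=4 y_1=1 y_2=4 y_3=3 y_4=-5
S(21/4) = 11423/3584

y_0 = S_0(0) = a_0 = 4
y_1 = S_1(0) = a_1 = 1
y_2 = S_2(0) = a_2 = 4
y_3 = S_3(0) = a_3 = 3
y_4 = S_3(3) = -5
t_q=21/4 is in segment 1 (τ=9/4); S_1(τ)=11423/3584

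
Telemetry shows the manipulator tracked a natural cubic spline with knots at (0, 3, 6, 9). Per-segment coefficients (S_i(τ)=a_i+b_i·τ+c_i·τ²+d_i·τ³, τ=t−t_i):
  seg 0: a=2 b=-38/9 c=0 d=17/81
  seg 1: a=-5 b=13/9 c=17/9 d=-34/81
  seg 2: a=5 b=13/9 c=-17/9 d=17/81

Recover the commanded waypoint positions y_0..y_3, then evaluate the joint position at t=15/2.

y_0 = S_0(0) = a_0 = 2
y_1 = S_1(0) = a_1 = -5
y_2 = S_2(0) = a_2 = 5
y_3 = S_2(3) = -2
t_q=15/2 is in segment 2 (τ=3/2); S_2(τ)=29/8

y_0=2 y_1=-5 y_2=5 y_3=-2
S(15/2) = 29/8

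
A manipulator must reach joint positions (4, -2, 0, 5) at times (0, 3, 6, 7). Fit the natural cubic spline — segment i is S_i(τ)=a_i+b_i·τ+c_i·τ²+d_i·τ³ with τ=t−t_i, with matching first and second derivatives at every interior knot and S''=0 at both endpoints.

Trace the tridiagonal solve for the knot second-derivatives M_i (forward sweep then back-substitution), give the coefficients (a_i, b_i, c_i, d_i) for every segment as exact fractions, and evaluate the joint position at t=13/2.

Δ: Δ0=-2, Δ1=2/3, Δ2=5
row 1: diag=12, rhs=16; c'=1/4, d'=4/3
row 2: denom=8−3·1/4=29/4; d'=(26−3·4/3)/(29/4)=88/29
back: M2=88/29
back: M1=4/3−1/4·88/29=50/87
M: M0=0, M1=50/87, M2=88/29, M3=0
seg 0: a=4, c=M0/2=0, d=(M1−M0)/(6·3)=25/783, b=Δ0−h0·(2M0+M1)/6=-199/87
seg 1: a=-2, c=M1/2=25/87, d=(M2−M1)/(6·3)=107/783, b=Δ1−h1·(2M1+M2)/6=-124/87
seg 2: a=0, c=M2/2=44/29, d=(M3−M2)/(6·1)=-44/87, b=Δ2−h2·(2M2+M3)/6=347/87
t_q=13/2 → seg 2, τ=1/2; S=0+347/87·τ+44/29·τ²+-44/87·τ³=67/29

  seg 0: a=4 b=-199/87 c=0 d=25/783
  seg 1: a=-2 b=-124/87 c=25/87 d=107/783
  seg 2: a=0 b=347/87 c=44/29 d=-44/87
S(13/2) = 67/29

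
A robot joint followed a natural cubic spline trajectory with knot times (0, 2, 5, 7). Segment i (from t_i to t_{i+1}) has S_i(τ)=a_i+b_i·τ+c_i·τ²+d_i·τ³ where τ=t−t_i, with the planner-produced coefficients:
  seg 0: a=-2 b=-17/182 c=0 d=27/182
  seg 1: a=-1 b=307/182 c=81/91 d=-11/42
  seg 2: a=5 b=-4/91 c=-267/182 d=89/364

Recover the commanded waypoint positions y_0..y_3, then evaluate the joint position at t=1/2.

y_0=-2 y_1=-1 y_2=5 y_3=1
S(1/2) = -2953/1456

y_0 = S_0(0) = a_0 = -2
y_1 = S_1(0) = a_1 = -1
y_2 = S_2(0) = a_2 = 5
y_3 = S_2(2) = 1
t_q=1/2 is in segment 0 (τ=1/2); S_0(τ)=-2953/1456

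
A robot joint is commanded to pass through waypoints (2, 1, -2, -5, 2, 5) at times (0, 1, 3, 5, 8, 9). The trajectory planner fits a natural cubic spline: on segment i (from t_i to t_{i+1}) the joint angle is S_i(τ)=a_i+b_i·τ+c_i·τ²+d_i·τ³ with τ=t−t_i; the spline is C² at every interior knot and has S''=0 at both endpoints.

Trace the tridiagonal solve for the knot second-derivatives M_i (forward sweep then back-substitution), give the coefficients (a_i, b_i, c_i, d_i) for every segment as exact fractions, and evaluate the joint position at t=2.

  seg 0: a=2 b=-2084/2199 c=0 d=-115/2199
  seg 1: a=1 b=-2429/2199 c=-115/733 d=-359/17592
  seg 2: a=-2 b=-8695/4398 c=-819/2932 d=4555/17592
  seg 3: a=-5 b=28/2199 c=934/733 d=-367/2199
  seg 4: a=2 b=6931/2199 c=-167/733 d=167/2199
S(2) = -1653/5864

Δ: Δ0=-1, Δ1=-3/2, Δ2=-3/2, Δ3=7/3, Δ4=3
row 1: diag=6, rhs=-3; c'=1/3, d'=-1/2
row 2: denom=8−2·1/3=22/3; d'=(0−2·-1/2)/(22/3)=3/22
row 3: denom=10−2·3/11=104/11; d'=(23−2·3/22)/(104/11)=125/52
row 4: denom=8−3·33/104=733/104; d'=(4−3·125/52)/(733/104)=-334/733
back: M4=-334/733
back: M3=125/52−33/104·-334/733=1868/733
back: M2=3/22−3/11·1868/733=-819/1466
back: M1=-1/2−1/3·-819/1466=-230/733
M: M0=0, M1=-230/733, M2=-819/1466, M3=1868/733, M4=-334/733, M5=0
seg 0: a=2, c=M0/2=0, d=(M1−M0)/(6·1)=-115/2199, b=Δ0−h0·(2M0+M1)/6=-2084/2199
seg 1: a=1, c=M1/2=-115/733, d=(M2−M1)/(6·2)=-359/17592, b=Δ1−h1·(2M1+M2)/6=-2429/2199
seg 2: a=-2, c=M2/2=-819/2932, d=(M3−M2)/(6·2)=4555/17592, b=Δ2−h2·(2M2+M3)/6=-8695/4398
seg 3: a=-5, c=M3/2=934/733, d=(M4−M3)/(6·3)=-367/2199, b=Δ3−h3·(2M3+M4)/6=28/2199
seg 4: a=2, c=M4/2=-167/733, d=(M5−M4)/(6·1)=167/2199, b=Δ4−h4·(2M4+M5)/6=6931/2199
t_q=2 → seg 1, τ=1; S=1+-2429/2199·τ+-115/733·τ²+-359/17592·τ³=-1653/5864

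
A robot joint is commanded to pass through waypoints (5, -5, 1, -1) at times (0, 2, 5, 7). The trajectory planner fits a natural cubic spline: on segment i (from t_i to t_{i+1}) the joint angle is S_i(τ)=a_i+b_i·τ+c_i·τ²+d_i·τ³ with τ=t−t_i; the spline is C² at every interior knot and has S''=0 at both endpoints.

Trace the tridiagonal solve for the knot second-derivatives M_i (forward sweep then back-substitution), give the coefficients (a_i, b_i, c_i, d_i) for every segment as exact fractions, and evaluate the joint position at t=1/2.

Δ: Δ0=-5, Δ1=2, Δ2=-1
row 1: diag=10, rhs=42; c'=3/10, d'=21/5
row 2: denom=10−3·3/10=91/10; d'=(-18−3·21/5)/(91/10)=-306/91
back: M2=-306/91
back: M1=21/5−3/10·-306/91=474/91
M: M0=0, M1=474/91, M2=-306/91, M3=0
seg 0: a=5, c=M0/2=0, d=(M1−M0)/(6·2)=79/182, b=Δ0−h0·(2M0+M1)/6=-613/91
seg 1: a=-5, c=M1/2=237/91, d=(M2−M1)/(6·3)=-10/21, b=Δ1−h1·(2M1+M2)/6=-139/91
seg 2: a=1, c=M2/2=-153/91, d=(M3−M2)/(6·2)=51/182, b=Δ2−h2·(2M2+M3)/6=113/91
t_q=1/2 → seg 0, τ=1/2; S=5+-613/91·τ+0·τ²+79/182·τ³=2455/1456

  seg 0: a=5 b=-613/91 c=0 d=79/182
  seg 1: a=-5 b=-139/91 c=237/91 d=-10/21
  seg 2: a=1 b=113/91 c=-153/91 d=51/182
S(1/2) = 2455/1456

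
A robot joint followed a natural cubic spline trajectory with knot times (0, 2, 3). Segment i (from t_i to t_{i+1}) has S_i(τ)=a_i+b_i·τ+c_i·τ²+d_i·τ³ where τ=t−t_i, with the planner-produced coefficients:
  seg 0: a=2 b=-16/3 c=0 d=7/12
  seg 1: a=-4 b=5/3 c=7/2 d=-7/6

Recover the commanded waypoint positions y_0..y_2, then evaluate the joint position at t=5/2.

y_0 = S_0(0) = a_0 = 2
y_1 = S_1(0) = a_1 = -4
y_2 = S_1(1) = 0
t_q=5/2 is in segment 1 (τ=1/2); S_1(τ)=-39/16

y_0=2 y_1=-4 y_2=0
S(5/2) = -39/16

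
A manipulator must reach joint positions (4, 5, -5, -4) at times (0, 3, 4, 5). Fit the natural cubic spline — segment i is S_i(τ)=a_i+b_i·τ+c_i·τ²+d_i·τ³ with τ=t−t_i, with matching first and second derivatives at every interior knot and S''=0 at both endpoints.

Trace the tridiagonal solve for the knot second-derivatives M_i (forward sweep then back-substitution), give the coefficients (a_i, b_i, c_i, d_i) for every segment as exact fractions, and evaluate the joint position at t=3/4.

  seg 0: a=4 b=502/93 c=0 d=-157/279
  seg 1: a=5 b=-911/93 c=-157/31 d=452/93
  seg 2: a=-5 b=-497/93 c=295/31 d=-295/93
S(3/4) = 15497/1984

Δ: Δ0=1/3, Δ1=-10, Δ2=1
row 1: diag=8, rhs=-62; c'=1/8, d'=-31/4
row 2: denom=4−1·1/8=31/8; d'=(66−1·-31/4)/(31/8)=590/31
back: M2=590/31
back: M1=-31/4−1/8·590/31=-314/31
M: M0=0, M1=-314/31, M2=590/31, M3=0
seg 0: a=4, c=M0/2=0, d=(M1−M0)/(6·3)=-157/279, b=Δ0−h0·(2M0+M1)/6=502/93
seg 1: a=5, c=M1/2=-157/31, d=(M2−M1)/(6·1)=452/93, b=Δ1−h1·(2M1+M2)/6=-911/93
seg 2: a=-5, c=M2/2=295/31, d=(M3−M2)/(6·1)=-295/93, b=Δ2−h2·(2M2+M3)/6=-497/93
t_q=3/4 → seg 0, τ=3/4; S=4+502/93·τ+0·τ²+-157/279·τ³=15497/1984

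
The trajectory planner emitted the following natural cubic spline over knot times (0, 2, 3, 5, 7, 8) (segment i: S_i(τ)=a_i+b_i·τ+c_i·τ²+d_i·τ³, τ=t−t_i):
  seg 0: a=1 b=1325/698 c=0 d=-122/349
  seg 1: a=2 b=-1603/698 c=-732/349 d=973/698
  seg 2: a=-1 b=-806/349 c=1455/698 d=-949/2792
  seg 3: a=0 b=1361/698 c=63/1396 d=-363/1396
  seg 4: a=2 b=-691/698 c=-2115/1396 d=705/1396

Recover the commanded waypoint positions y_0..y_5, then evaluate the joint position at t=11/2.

y_0 = S_0(0) = a_0 = 1
y_1 = S_1(0) = a_1 = 2
y_2 = S_2(0) = a_2 = -1
y_3 = S_3(0) = a_3 = 0
y_4 = S_4(0) = a_4 = 2
y_5 = S_4(1) = 0
t_q=11/2 is in segment 3 (τ=1/2); S_3(τ)=10651/11168

y_0=1 y_1=2 y_2=-1 y_3=0 y_4=2 y_5=0
S(11/2) = 10651/11168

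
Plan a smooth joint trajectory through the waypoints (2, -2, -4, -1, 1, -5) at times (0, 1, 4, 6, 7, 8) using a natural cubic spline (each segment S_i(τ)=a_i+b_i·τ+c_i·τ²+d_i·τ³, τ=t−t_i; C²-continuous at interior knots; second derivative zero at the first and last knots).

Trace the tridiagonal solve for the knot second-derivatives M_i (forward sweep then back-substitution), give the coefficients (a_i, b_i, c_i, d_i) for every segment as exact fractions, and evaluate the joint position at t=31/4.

  seg 0: a=2 b=-39863/9030 c=0 d=3743/9030
  seg 1: a=-2 b=-14317/4515 c=3743/3010 d=-3691/27090
  seg 2: a=-4 b=5521/9030 c=26/1505 d=964/4515
  seg 3: a=-1 b=4183/1290 c=1954/1505 d=-4589/1806
  seg 4: a=1 b=-8053/4515 c=-19037/3010 d=19037/9030
S(31/4) = -115811/38528

Δ: Δ0=-4, Δ1=-2/3, Δ2=3/2, Δ3=2, Δ4=-6
row 1: diag=8, rhs=20; c'=3/8, d'=5/2
row 2: denom=10−3·3/8=71/8; d'=(13−3·5/2)/(71/8)=44/71
row 3: denom=6−2·16/71=394/71; d'=(3−2·44/71)/(394/71)=125/394
row 4: denom=4−1·71/394=1505/394; d'=(-48−1·125/394)/(1505/394)=-19037/1505
back: M4=-19037/1505
back: M3=125/394−71/394·-19037/1505=3908/1505
back: M2=44/71−16/71·3908/1505=52/1505
back: M1=5/2−3/8·52/1505=3743/1505
M: M0=0, M1=3743/1505, M2=52/1505, M3=3908/1505, M4=-19037/1505, M5=0
seg 0: a=2, c=M0/2=0, d=(M1−M0)/(6·1)=3743/9030, b=Δ0−h0·(2M0+M1)/6=-39863/9030
seg 1: a=-2, c=M1/2=3743/3010, d=(M2−M1)/(6·3)=-3691/27090, b=Δ1−h1·(2M1+M2)/6=-14317/4515
seg 2: a=-4, c=M2/2=26/1505, d=(M3−M2)/(6·2)=964/4515, b=Δ2−h2·(2M2+M3)/6=5521/9030
seg 3: a=-1, c=M3/2=1954/1505, d=(M4−M3)/(6·1)=-4589/1806, b=Δ3−h3·(2M3+M4)/6=4183/1290
seg 4: a=1, c=M4/2=-19037/3010, d=(M5−M4)/(6·1)=19037/9030, b=Δ4−h4·(2M4+M5)/6=-8053/4515
t_q=31/4 → seg 4, τ=3/4; S=1+-8053/4515·τ+-19037/3010·τ²+19037/9030·τ³=-115811/38528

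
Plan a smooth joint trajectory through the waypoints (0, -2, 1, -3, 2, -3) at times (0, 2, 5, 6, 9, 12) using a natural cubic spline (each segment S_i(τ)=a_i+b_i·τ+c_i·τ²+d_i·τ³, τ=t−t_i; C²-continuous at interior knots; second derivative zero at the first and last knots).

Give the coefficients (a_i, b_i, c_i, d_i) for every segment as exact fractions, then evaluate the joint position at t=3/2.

Δ: Δ0=-1, Δ1=1, Δ2=-4, Δ3=5/3, Δ4=-5/3
row 1: diag=10, rhs=12; c'=3/10, d'=6/5
row 2: denom=8−3·3/10=71/10; d'=(-30−3·6/5)/(71/10)=-336/71
row 3: denom=8−1·10/71=558/71; d'=(34−1·-336/71)/(558/71)=1375/279
row 4: denom=12−3·71/186=673/62; d'=(-20−3·1375/279)/(673/62)=-6470/2019
back: M4=-6470/2019
back: M3=1375/279−71/186·-6470/2019=4140/673
back: M2=-336/71−10/71·4140/673=-3768/673
back: M1=6/5−3/10·-3768/673=1938/673
M: M0=0, M1=1938/673, M2=-3768/673, M3=4140/673, M4=-6470/2019, M5=0
seg 0: a=0, c=M0/2=0, d=(M1−M0)/(6·2)=323/1346, b=Δ0−h0·(2M0+M1)/6=-1319/673
seg 1: a=-2, c=M1/2=969/673, d=(M2−M1)/(6·3)=-317/673, b=Δ1−h1·(2M1+M2)/6=619/673
seg 2: a=1, c=M2/2=-1884/673, d=(M3−M2)/(6·1)=1318/673, b=Δ2−h2·(2M2+M3)/6=-2126/673
seg 3: a=-3, c=M3/2=2070/673, d=(M4−M3)/(6·3)=-9445/18171, b=Δ3−h3·(2M3+M4)/6=-1940/673
seg 4: a=2, c=M4/2=-3235/2019, d=(M5−M4)/(6·3)=3235/18171, b=Δ4−h4·(2M4+M5)/6=1035/673
t_q=3/2 → seg 0, τ=3/2; S=0+-1319/673·τ+0·τ²+323/1346·τ³=-22935/10768

  seg 0: a=0 b=-1319/673 c=0 d=323/1346
  seg 1: a=-2 b=619/673 c=969/673 d=-317/673
  seg 2: a=1 b=-2126/673 c=-1884/673 d=1318/673
  seg 3: a=-3 b=-1940/673 c=2070/673 d=-9445/18171
  seg 4: a=2 b=1035/673 c=-3235/2019 d=3235/18171
S(3/2) = -22935/10768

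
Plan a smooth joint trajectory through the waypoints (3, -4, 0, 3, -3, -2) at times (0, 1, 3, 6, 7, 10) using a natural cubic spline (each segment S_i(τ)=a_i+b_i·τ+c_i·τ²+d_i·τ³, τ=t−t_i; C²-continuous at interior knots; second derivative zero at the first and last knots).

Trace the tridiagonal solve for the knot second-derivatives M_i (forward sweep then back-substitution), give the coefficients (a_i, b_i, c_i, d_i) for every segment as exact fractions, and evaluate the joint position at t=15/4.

  seg 0: a=3 b=-13223/1548 c=0 d=2387/1548
  seg 1: a=-4 b=-3031/774 c=2387/516 d=-1291/1548
  seg 2: a=0 b=3545/774 c=-65/172 d=-3787/13932
  seg 3: a=3 b=-7781/1548 c=-1093/387 d=955/516
  seg 4: a=-3 b=-3965/774 c=4223/1548 d=-4223/13932
S(15/4) = 34211/11008

Δ: Δ0=-7, Δ1=2, Δ2=1, Δ3=-6, Δ4=1/3
row 1: diag=6, rhs=54; c'=1/3, d'=9
row 2: denom=10−2·1/3=28/3; d'=(-6−2·9)/(28/3)=-18/7
row 3: denom=8−3·9/28=197/28; d'=(-42−3·-18/7)/(197/28)=-960/197
row 4: denom=8−1·28/197=1548/197; d'=(38−1·-960/197)/(1548/197)=4223/774
back: M4=4223/774
back: M3=-960/197−28/197·4223/774=-2186/387
back: M2=-18/7−9/28·-2186/387=-65/86
back: M1=9−1/3·-65/86=2387/258
M: M0=0, M1=2387/258, M2=-65/86, M3=-2186/387, M4=4223/774, M5=0
seg 0: a=3, c=M0/2=0, d=(M1−M0)/(6·1)=2387/1548, b=Δ0−h0·(2M0+M1)/6=-13223/1548
seg 1: a=-4, c=M1/2=2387/516, d=(M2−M1)/(6·2)=-1291/1548, b=Δ1−h1·(2M1+M2)/6=-3031/774
seg 2: a=0, c=M2/2=-65/172, d=(M3−M2)/(6·3)=-3787/13932, b=Δ2−h2·(2M2+M3)/6=3545/774
seg 3: a=3, c=M3/2=-1093/387, d=(M4−M3)/(6·1)=955/516, b=Δ3−h3·(2M3+M4)/6=-7781/1548
seg 4: a=-3, c=M4/2=4223/1548, d=(M5−M4)/(6·3)=-4223/13932, b=Δ4−h4·(2M4+M5)/6=-3965/774
t_q=15/4 → seg 2, τ=3/4; S=0+3545/774·τ+-65/172·τ²+-3787/13932·τ³=34211/11008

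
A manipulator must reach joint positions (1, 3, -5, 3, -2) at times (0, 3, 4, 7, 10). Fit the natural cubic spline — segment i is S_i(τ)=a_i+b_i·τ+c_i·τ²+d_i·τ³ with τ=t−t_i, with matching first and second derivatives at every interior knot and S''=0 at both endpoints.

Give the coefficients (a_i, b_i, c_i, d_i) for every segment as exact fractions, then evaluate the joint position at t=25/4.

Δ: Δ0=2/3, Δ1=-8, Δ2=8/3, Δ3=-5/3
row 1: diag=8, rhs=-52; c'=1/8, d'=-13/2
row 2: denom=8−1·1/8=63/8; d'=(64−1·-13/2)/(63/8)=188/21
row 3: denom=12−3·8/21=76/7; d'=(-26−3·188/21)/(76/7)=-185/38
back: M3=-185/38
back: M2=188/21−8/21·-185/38=616/57
back: M1=-13/2−1/8·616/57=-895/114
M: M0=0, M1=-895/114, M2=616/57, M3=-185/38, M4=0
seg 0: a=1, c=M0/2=0, d=(M1−M0)/(6·3)=-895/2052, b=Δ0−h0·(2M0+M1)/6=349/76
seg 1: a=3, c=M1/2=-895/228, d=(M2−M1)/(6·1)=709/228, b=Δ1−h1·(2M1+M2)/6=-273/38
seg 2: a=-5, c=M2/2=308/57, d=(M3−M2)/(6·3)=-1787/2052, b=Δ2−h2·(2M2+M3)/6=-1301/228
seg 3: a=3, c=M3/2=-185/76, d=(M4−M3)/(6·3)=185/684, b=Δ3−h3·(2M3+M4)/6=365/114
t_q=25/4 → seg 2, τ=9/4; S=-5+-1301/228·τ+308/57·τ²+-1787/2052·τ³=-1961/4864

  seg 0: a=1 b=349/76 c=0 d=-895/2052
  seg 1: a=3 b=-273/38 c=-895/228 d=709/228
  seg 2: a=-5 b=-1301/228 c=308/57 d=-1787/2052
  seg 3: a=3 b=365/114 c=-185/76 d=185/684
S(25/4) = -1961/4864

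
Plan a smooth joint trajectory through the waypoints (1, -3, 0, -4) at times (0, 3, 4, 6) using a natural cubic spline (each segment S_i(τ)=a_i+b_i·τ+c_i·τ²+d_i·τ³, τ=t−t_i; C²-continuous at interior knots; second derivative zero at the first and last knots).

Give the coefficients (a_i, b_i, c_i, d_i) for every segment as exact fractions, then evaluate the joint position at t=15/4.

  seg 0: a=1 b=-467/141 c=0 d=31/141
  seg 1: a=-3 b=370/141 c=93/47 d=-226/141
  seg 2: a=0 b=250/141 c=-133/47 d=133/282
S(15/4) = -895/1504

Δ: Δ0=-4/3, Δ1=3, Δ2=-2
row 1: diag=8, rhs=26; c'=1/8, d'=13/4
row 2: denom=6−1·1/8=47/8; d'=(-30−1·13/4)/(47/8)=-266/47
back: M2=-266/47
back: M1=13/4−1/8·-266/47=186/47
M: M0=0, M1=186/47, M2=-266/47, M3=0
seg 0: a=1, c=M0/2=0, d=(M1−M0)/(6·3)=31/141, b=Δ0−h0·(2M0+M1)/6=-467/141
seg 1: a=-3, c=M1/2=93/47, d=(M2−M1)/(6·1)=-226/141, b=Δ1−h1·(2M1+M2)/6=370/141
seg 2: a=0, c=M2/2=-133/47, d=(M3−M2)/(6·2)=133/282, b=Δ2−h2·(2M2+M3)/6=250/141
t_q=15/4 → seg 1, τ=3/4; S=-3+370/141·τ+93/47·τ²+-226/141·τ³=-895/1504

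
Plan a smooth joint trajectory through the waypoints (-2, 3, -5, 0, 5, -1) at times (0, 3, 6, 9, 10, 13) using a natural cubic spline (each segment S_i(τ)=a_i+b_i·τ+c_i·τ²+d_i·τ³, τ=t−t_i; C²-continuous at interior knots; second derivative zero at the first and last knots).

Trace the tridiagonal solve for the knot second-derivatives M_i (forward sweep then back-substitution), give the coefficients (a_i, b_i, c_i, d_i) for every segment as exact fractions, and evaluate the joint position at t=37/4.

  seg 0: a=-2 b=2575/849 c=0 d=-1160/7641
  seg 1: a=3 b=-905/849 c=-1160/849 d=707/2547
  seg 2: a=-5 b=-1502/849 c=961/849 d=34/7641
  seg 3: a=0 b=4366/849 c=995/849 d=-372/283
  seg 4: a=5 b=3008/849 c=-2353/849 d=2353/7641
S(37/4) = 1515/1132

Δ: Δ0=5/3, Δ1=-8/3, Δ2=5/3, Δ3=5, Δ4=-2
row 1: diag=12, rhs=-26; c'=1/4, d'=-13/6
row 2: denom=12−3·1/4=45/4; d'=(26−3·-13/6)/(45/4)=26/9
row 3: denom=8−3·4/15=36/5; d'=(20−3·26/9)/(36/5)=85/54
row 4: denom=8−1·5/36=283/36; d'=(-42−1·85/54)/(283/36)=-4706/849
back: M4=-4706/849
back: M3=85/54−5/36·-4706/849=1990/849
back: M2=26/9−4/15·1990/849=1922/849
back: M1=-13/6−1/4·1922/849=-2320/849
M: M0=0, M1=-2320/849, M2=1922/849, M3=1990/849, M4=-4706/849, M5=0
seg 0: a=-2, c=M0/2=0, d=(M1−M0)/(6·3)=-1160/7641, b=Δ0−h0·(2M0+M1)/6=2575/849
seg 1: a=3, c=M1/2=-1160/849, d=(M2−M1)/(6·3)=707/2547, b=Δ1−h1·(2M1+M2)/6=-905/849
seg 2: a=-5, c=M2/2=961/849, d=(M3−M2)/(6·3)=34/7641, b=Δ2−h2·(2M2+M3)/6=-1502/849
seg 3: a=0, c=M3/2=995/849, d=(M4−M3)/(6·1)=-372/283, b=Δ3−h3·(2M3+M4)/6=4366/849
seg 4: a=5, c=M4/2=-2353/849, d=(M5−M4)/(6·3)=2353/7641, b=Δ4−h4·(2M4+M5)/6=3008/849
t_q=37/4 → seg 3, τ=1/4; S=0+4366/849·τ+995/849·τ²+-372/283·τ³=1515/1132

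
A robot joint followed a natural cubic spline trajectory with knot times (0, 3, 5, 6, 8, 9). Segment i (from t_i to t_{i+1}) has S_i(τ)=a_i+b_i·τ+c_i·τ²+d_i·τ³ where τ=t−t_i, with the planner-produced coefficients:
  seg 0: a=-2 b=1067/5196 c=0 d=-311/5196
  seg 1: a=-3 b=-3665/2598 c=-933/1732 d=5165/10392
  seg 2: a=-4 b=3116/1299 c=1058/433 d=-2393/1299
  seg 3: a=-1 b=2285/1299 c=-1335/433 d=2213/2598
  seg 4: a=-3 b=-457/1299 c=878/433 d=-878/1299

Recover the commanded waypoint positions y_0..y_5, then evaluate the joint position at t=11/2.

y_0=-2 y_1=-3 y_2=-4 y_3=-1 y_4=-3 y_5=-2
S(11/2) = -8383/3464

y_0 = S_0(0) = a_0 = -2
y_1 = S_1(0) = a_1 = -3
y_2 = S_2(0) = a_2 = -4
y_3 = S_3(0) = a_3 = -1
y_4 = S_4(0) = a_4 = -3
y_5 = S_4(1) = -2
t_q=11/2 is in segment 2 (τ=1/2); S_2(τ)=-8383/3464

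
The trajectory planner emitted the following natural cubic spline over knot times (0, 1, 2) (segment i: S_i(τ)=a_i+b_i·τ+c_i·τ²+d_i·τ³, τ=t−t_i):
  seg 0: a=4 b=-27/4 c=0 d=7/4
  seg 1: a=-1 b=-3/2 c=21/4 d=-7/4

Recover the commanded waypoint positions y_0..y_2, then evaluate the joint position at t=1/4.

y_0=4 y_1=-1 y_2=1
S(1/4) = 599/256

y_0 = S_0(0) = a_0 = 4
y_1 = S_1(0) = a_1 = -1
y_2 = S_1(1) = 1
t_q=1/4 is in segment 0 (τ=1/4); S_0(τ)=599/256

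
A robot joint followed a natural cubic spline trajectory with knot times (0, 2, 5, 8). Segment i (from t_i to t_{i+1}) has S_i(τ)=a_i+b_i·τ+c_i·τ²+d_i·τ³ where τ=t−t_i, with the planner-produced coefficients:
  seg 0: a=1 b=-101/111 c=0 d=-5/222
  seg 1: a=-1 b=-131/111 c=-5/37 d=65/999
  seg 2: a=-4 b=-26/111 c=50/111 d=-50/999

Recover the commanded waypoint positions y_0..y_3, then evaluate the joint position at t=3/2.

y_0=1 y_1=-1 y_2=-4 y_3=-2
S(3/2) = -261/592

y_0 = S_0(0) = a_0 = 1
y_1 = S_1(0) = a_1 = -1
y_2 = S_2(0) = a_2 = -4
y_3 = S_2(3) = -2
t_q=3/2 is in segment 0 (τ=3/2); S_0(τ)=-261/592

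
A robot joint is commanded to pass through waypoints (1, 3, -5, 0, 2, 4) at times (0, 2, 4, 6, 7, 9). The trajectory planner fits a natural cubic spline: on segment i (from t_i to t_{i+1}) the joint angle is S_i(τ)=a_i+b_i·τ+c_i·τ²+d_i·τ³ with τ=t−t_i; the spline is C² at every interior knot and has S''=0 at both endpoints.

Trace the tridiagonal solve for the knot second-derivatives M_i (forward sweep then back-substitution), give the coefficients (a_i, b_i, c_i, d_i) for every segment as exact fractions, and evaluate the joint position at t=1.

  seg 0: a=1 b=899/318 c=0 d=-581/1272
  seg 1: a=3 b=-422/159 c=-581/212 d=1315/1272
  seg 2: a=-5 b=-385/318 c=367/106 d=-511/636
  seg 3: a=0 b=953/318 c=-72/53 d=115/318
  seg 4: a=2 b=217/159 c=-29/106 d=29/636
S(1) = 1429/424

Δ: Δ0=1, Δ1=-4, Δ2=5/2, Δ3=2, Δ4=1
row 1: diag=8, rhs=-30; c'=1/4, d'=-15/4
row 2: denom=8−2·1/4=15/2; d'=(39−2·-15/4)/(15/2)=31/5
row 3: denom=6−2·4/15=82/15; d'=(-3−2·31/5)/(82/15)=-231/82
row 4: denom=6−1·15/82=477/82; d'=(-6−1·-231/82)/(477/82)=-29/53
back: M4=-29/53
back: M3=-231/82−15/82·-29/53=-144/53
back: M2=31/5−4/15·-144/53=367/53
back: M1=-15/4−1/4·367/53=-581/106
M: M0=0, M1=-581/106, M2=367/53, M3=-144/53, M4=-29/53, M5=0
seg 0: a=1, c=M0/2=0, d=(M1−M0)/(6·2)=-581/1272, b=Δ0−h0·(2M0+M1)/6=899/318
seg 1: a=3, c=M1/2=-581/212, d=(M2−M1)/(6·2)=1315/1272, b=Δ1−h1·(2M1+M2)/6=-422/159
seg 2: a=-5, c=M2/2=367/106, d=(M3−M2)/(6·2)=-511/636, b=Δ2−h2·(2M2+M3)/6=-385/318
seg 3: a=0, c=M3/2=-72/53, d=(M4−M3)/(6·1)=115/318, b=Δ3−h3·(2M3+M4)/6=953/318
seg 4: a=2, c=M4/2=-29/106, d=(M5−M4)/(6·2)=29/636, b=Δ4−h4·(2M4+M5)/6=217/159
t_q=1 → seg 0, τ=1; S=1+899/318·τ+0·τ²+-581/1272·τ³=1429/424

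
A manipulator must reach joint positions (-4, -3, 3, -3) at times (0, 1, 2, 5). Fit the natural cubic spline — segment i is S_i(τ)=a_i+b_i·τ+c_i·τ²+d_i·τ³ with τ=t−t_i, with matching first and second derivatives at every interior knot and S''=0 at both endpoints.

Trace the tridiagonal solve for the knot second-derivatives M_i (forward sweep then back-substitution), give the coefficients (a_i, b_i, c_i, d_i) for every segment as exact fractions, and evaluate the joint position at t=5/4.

Δ: Δ0=1, Δ1=6, Δ2=-2
row 1: diag=4, rhs=30; c'=1/4, d'=15/2
row 2: denom=8−1·1/4=31/4; d'=(-48−1·15/2)/(31/4)=-222/31
back: M2=-222/31
back: M1=15/2−1/4·-222/31=288/31
M: M0=0, M1=288/31, M2=-222/31, M3=0
seg 0: a=-4, c=M0/2=0, d=(M1−M0)/(6·1)=48/31, b=Δ0−h0·(2M0+M1)/6=-17/31
seg 1: a=-3, c=M1/2=144/31, d=(M2−M1)/(6·1)=-85/31, b=Δ1−h1·(2M1+M2)/6=127/31
seg 2: a=3, c=M2/2=-111/31, d=(M3−M2)/(6·3)=37/93, b=Δ2−h2·(2M2+M3)/6=160/31
t_q=5/4 → seg 1, τ=1/4; S=-3+127/31·τ+144/31·τ²+-85/31·τ³=-3429/1984

  seg 0: a=-4 b=-17/31 c=0 d=48/31
  seg 1: a=-3 b=127/31 c=144/31 d=-85/31
  seg 2: a=3 b=160/31 c=-111/31 d=37/93
S(5/4) = -3429/1984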